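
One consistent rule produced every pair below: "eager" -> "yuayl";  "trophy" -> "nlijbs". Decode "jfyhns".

plenty

Compare letters: e→y is +20, a→u is +20, g→a is +20 — a constant shift. It's a constant shift of +20 (ROT20).
Reversing it on jfyhns: j−20=p, f−20=l, y−20=e, h−20=n, n−20=t, s−20=y.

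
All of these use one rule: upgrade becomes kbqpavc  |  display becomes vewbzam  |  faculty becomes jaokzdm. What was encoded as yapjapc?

warfare

u(20)→k(10) and p(15)→b(1) fit y≡7x+0 (mod 26); the inverse of 7 mod 26 is 15. Each letter's alphabet position (a=0..z=25) is mapped through 7·x+0 mod 26 — an affine cipher.
Undoing it on yapjapc: y(24)→15·(24−0)≡22=w; a(0)→15·(0−0)≡0=a; p(15)→15·(15−0)≡17=r; j(9)→15·(9−0)≡5=f; a(0)→15·(0−0)≡0=a; p(15)→15·(15−0)≡17=r; c(2)→15·(2−0)≡4=e (all mod 26).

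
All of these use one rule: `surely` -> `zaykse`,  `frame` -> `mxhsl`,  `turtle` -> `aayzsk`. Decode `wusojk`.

Shifts by position in surely: pos 0: s→z (+7), pos 1: u→a (+6), pos 2: r→y (+7), pos 3: e→k (+6) — repeating every 2. It's a Vigenère-style cipher with numeric key [7,6]: position i shifts by key[i mod 2].
Undoing it on wusojk: w−7=p, u−6=o, s−7=l, o−6=i, j−7=c, k−6=e.

police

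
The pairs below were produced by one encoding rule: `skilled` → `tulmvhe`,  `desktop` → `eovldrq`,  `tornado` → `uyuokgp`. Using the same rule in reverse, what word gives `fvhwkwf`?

A repeating key of period 3 is used — shifts +1, +10, +3 over and over.
Reversing it on fvhwkwf: f−1=e, v−10=l, h−3=e, w−1=v, k−10=a, w−3=t, f−1=e.

elevate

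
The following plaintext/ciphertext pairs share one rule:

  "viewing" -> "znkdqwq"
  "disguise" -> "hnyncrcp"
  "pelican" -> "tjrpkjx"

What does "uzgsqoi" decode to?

In viewing: v→z is +4, i→n is +5, e→k is +6, w→d is +7 — the shift increases by 1 each position. Each letter shifts forward by (position + 4), i.e. 4, 5, 6, … — the shift grows by one for each successive letter.
Decoding uzgsqoi: u−4=q, z−5=u, g−6=a, s−7=l, q−8=i, o−9=f, i−10=y.

qualify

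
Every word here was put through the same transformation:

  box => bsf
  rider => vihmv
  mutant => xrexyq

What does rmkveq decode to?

The output letters match the input read backwards, each shifted +4: box reversed is xob. Two steps: reverse the string, then apply a Caesar shift of +4.
Decoding rmkveq: shift back: r−4=n, m−4=i, k−4=g, v−4=r, e−4=a, q−4=m → nigram; then reverse → margin.

margin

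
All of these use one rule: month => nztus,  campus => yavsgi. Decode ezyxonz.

thirsty

The word is reversed, then every letter is shifted forward by 6.
Undoing it on ezyxonz: shift back: e−6=y, z−6=t, y−6=s, x−6=r, o−6=i, n−6=h, z−6=t → ytsriht; then reverse → thirsty.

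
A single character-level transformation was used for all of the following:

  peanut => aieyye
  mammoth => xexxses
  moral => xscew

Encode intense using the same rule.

The shift depends on letter class: consonant p→a is +11, but vowel e→i is +4. The rule splits by letter class: vowels +4, consonants +11.
For intense: i(vowel)+4=m, n(cons)+11=y, t(cons)+11=e, e(vowel)+4=i, n(cons)+11=y, s(cons)+11=d, e(vowel)+4=i.

myeiydi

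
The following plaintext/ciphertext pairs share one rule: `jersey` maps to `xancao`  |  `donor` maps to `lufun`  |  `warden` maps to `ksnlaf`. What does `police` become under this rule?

jubiwa

j(9)→x(23) and e(4)→a(0) fit y≡15x+18 (mod 26); the inverse of 15 mod 26 is 7. Each letter's alphabet position (a=0..z=25) is mapped through 15·x+18 mod 26 — an affine cipher.
For police: p(15)→15·15+18≡9=j; o(14)→15·14+18≡20=u; l(11)→15·11+18≡1=b; i(8)→15·8+18≡8=i; c(2)→15·2+18≡22=w; e(4)→15·4+18≡0=a (all mod 26).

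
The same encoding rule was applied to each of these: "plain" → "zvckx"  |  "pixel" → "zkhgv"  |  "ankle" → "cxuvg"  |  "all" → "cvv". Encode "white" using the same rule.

grkdg

The shift depends on letter class: consonant p→z is +10, but vowel a→c is +2. The rule splits by letter class: vowels +2, consonants +10.
On white: w(cons)+10=g, h(cons)+10=r, i(vowel)+2=k, t(cons)+10=d, e(vowel)+2=g.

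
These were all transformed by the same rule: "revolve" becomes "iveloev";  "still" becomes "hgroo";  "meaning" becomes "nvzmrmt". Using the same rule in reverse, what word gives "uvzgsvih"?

feathers

This is the alphabet-reversal cipher (Atbash): a becomes z, b becomes y, etc.
Decoding uvzgsvih: u↔f, v↔e, z↔a, g↔t, s↔h, v↔e, i↔r, h↔s.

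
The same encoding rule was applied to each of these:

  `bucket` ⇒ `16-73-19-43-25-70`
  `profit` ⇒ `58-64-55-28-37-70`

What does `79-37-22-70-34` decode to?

width

b(#2)→16 and u(#21)→73: differences scale by 3, so n = 3·pos + 10. The formula is n = 3×(alphabet index, a=1) + 10.
Undoing it on 79-37-22-70-34: 79→(79−10)÷3=23=w, 37→(37−10)÷3=9=i, 22→(22−10)÷3=4=d, 70→(70−10)÷3=20=t, 34→(34−10)÷3=8=h.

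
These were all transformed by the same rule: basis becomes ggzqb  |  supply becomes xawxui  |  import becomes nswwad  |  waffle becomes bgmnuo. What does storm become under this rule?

Letter i (0-indexed) is shifted by i+5, so successive shifts are 5, 6, 7, ….
For storm: s+5=x, t+6=z, o+7=v, r+8=z, m+9=v.

xzvzv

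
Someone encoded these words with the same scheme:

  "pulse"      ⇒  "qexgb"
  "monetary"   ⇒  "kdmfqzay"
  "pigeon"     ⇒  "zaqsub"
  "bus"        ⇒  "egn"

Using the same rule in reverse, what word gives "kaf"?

toy

The output letters match the input read backwards, each shifted +12: pulse reversed is eslup. Two steps: reverse the string, then apply a Caesar shift of +12.
Reversing it on kaf: shift back: k−12=y, a−12=o, f−12=t → yot; then reverse → toy.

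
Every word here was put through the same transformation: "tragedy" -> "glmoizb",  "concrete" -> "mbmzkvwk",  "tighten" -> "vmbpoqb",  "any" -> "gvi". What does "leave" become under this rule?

mdimt

Two steps: reverse the string, then apply a Caesar shift of +8.
For leave: reverse → evael; then shift: e+8=m, v+8=d, a+8=i, e+8=m, l+8=t.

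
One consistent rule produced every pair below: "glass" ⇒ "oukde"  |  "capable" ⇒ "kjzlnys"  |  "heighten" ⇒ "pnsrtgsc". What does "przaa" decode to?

In glass: g→o is +8, l→u is +9, a→k is +10, s→d is +11 — the shift increases by 1 each position. The shift increases by 1 at each position, starting from +8: 8, 9, 10, ….
Decoding przaa: p−8=h, r−9=i, z−10=p, a−11=p, a−12=o.

hippo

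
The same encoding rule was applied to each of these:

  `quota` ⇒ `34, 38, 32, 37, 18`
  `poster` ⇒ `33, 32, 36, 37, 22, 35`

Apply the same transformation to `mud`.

q is letter #17 and maps to 34: an offset of 17. Each letter is replaced by its alphabet position (a=1..z=26) + 17.
Applying it to mud: m=13→30, u=21→38, d=4→21.

30, 38, 21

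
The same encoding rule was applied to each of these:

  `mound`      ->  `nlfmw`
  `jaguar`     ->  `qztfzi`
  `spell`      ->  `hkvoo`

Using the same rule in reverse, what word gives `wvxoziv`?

declare

Each letter is replaced by its mirror in the alphabet: a↔z, b↔y, c↔x, and so on (the Atbash cipher).
Undoing it on wvxoziv: w↔d, v↔e, x↔c, o↔l, z↔a, i↔r, v↔e.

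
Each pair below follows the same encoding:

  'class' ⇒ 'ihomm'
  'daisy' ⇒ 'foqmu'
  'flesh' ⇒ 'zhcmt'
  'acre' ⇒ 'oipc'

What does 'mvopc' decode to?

c(2)→i(8) and l(11)→h(7) fit y≡23x+14 (mod 26); the inverse of 23 mod 26 is 17. Each letter's alphabet position (a=0..z=25) is mapped through 23·x+14 mod 26 — an affine cipher.
Reversing it on mvopc: m(12)→17·(12−14)≡18=s; v(21)→17·(21−14)≡15=p; o(14)→17·(14−14)≡0=a; p(15)→17·(15−14)≡17=r; c(2)→17·(2−14)≡4=e (all mod 26).

spare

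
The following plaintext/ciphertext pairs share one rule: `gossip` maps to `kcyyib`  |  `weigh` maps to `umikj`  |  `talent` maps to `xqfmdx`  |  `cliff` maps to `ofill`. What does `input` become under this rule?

idbwx

g(6)→k(10) and o(14)→c(2) fit y≡25x+16 (mod 26); the inverse of 25 mod 26 is 25. Each letter's alphabet position (a=0..z=25) is mapped through 25·x+16 mod 26 — an affine cipher.
On input: i(8)→25·8+16≡8=i; n(13)→25·13+16≡3=d; p(15)→25·15+16≡1=b; u(20)→25·20+16≡22=w; t(19)→25·19+16≡23=x (all mod 26).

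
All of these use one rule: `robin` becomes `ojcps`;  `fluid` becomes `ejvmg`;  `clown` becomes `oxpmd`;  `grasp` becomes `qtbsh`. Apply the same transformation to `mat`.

The output letters match the input read backwards, each shifted +1: robin reversed is nibor. Read the word backwards and shift each letter +1.
On mat: reverse → tam; then shift: t+1=u, a+1=b, m+1=n.

ubn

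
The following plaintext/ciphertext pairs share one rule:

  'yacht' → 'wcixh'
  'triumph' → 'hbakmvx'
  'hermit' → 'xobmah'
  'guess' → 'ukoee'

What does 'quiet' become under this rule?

y(24)→w(22) and a(0)→c(2) fit y≡3x+2 (mod 26); the inverse of 3 mod 26 is 9. This is an affine cipher: with a=0,…,z=25, each position x becomes (3x+2) mod 26.
For quiet: q(16)→3·16+2≡24=y; u(20)→3·20+2≡10=k; i(8)→3·8+2≡0=a; e(4)→3·4+2≡14=o; t(19)→3·19+2≡7=h (all mod 26).

ykaoh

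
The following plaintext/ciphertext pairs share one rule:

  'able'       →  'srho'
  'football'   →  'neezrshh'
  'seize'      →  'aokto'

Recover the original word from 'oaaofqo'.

essence

a(0)→s(18) and b(1)→r(17) fit y≡25x+18 (mod 26); the inverse of 25 mod 26 is 25. Treating letters as 0–25, the rule is x ↦ 25x + 18 (mod 26).
Decoding oaaofqo: o(14)→25·(14−18)≡4=e; a(0)→25·(0−18)≡18=s; a(0)→25·(0−18)≡18=s; o(14)→25·(14−18)≡4=e; f(5)→25·(5−18)≡13=n; q(16)→25·(16−18)≡2=c; o(14)→25·(14−18)≡4=e (all mod 26).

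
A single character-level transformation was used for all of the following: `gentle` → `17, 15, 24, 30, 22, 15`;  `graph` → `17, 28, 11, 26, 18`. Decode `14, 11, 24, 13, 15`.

dance

Each letter is replaced by its alphabet position (a=1..z=26) + 10.
Undoing it on 14, 11, 24, 13, 15: 14→(14−10)÷1=4=d, 11→(11−10)÷1=1=a, 24→(24−10)÷1=14=n, 13→(13−10)÷1=3=c, 15→(15−10)÷1=5=e.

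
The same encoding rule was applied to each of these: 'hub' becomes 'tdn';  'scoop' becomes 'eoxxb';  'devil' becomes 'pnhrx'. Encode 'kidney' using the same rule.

The shift depends on letter class: consonant h→t is +12, but vowel u→d is +9. Two shifts are in play — +9 for a/e/i/o/u, +12 for every other letter.
For kidney: k(cons)+12=w, i(vowel)+9=r, d(cons)+12=p, n(cons)+12=z, e(vowel)+9=n, y(cons)+12=k.

wrpznk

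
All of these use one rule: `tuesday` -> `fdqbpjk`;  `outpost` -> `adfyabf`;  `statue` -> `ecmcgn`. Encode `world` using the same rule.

A repeating key of period 2 is used — shifts +12, +9 over and over.
On world: w+12=i, o+9=x, r+12=d, l+9=u, d+12=p.

ixdup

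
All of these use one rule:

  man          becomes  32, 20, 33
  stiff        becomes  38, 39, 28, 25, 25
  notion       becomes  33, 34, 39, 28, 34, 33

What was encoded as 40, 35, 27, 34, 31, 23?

uphold

Each letter is replaced by its alphabet position (a=1..z=26) + 19.
Reversing it on 40, 35, 27, 34, 31, 23: 40→(40−19)÷1=21=u, 35→(35−19)÷1=16=p, 27→(27−19)÷1=8=h, 34→(34−19)÷1=15=o, 31→(31−19)÷1=12=l, 23→(23−19)÷1=4=d.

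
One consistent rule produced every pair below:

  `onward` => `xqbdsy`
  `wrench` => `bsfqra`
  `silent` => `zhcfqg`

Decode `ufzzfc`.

vessel

This is an affine cipher: with a=0,…,z=25, each position x becomes (7x+3) mod 26.
Decoding ufzzfc: u(20)→15·(20−3)≡21=v; f(5)→15·(5−3)≡4=e; z(25)→15·(25−3)≡18=s; z(25)→15·(25−3)≡18=s; f(5)→15·(5−3)≡4=e; c(2)→15·(2−3)≡11=l (all mod 26).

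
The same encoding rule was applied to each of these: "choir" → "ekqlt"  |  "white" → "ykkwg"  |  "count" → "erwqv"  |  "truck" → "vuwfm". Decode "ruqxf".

Shifts by position in choir: pos 0: c→e (+2), pos 1: h→k (+3), pos 2: o→q (+2), pos 3: i→l (+3) — repeating every 2. The shifts repeat in a cycle of length 2: positions 0,1,… shift by +2, +3, then the pattern repeats.
Reversing it on ruqxf: r−2=p, u−3=r, q−2=o, x−3=u, f−2=d.

proud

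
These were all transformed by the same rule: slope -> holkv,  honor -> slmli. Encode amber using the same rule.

Each pair mirrors across the alphabet (s↔h, l↔o, o↔l): positions sum to 25. Letters are reflected about the middle of the alphabet (position → 25−position): Atbash.
Applying it to amber: a↔z, m↔n, b↔y, e↔v, r↔i.

znyvi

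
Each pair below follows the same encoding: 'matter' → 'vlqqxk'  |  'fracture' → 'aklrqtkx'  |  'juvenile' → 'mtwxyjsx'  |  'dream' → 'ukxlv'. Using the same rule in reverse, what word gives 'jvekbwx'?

improve

Each letter's alphabet position (a=0..z=25) is mapped through 3·x+11 mod 26 — an affine cipher.
Undoing it on jvekbwx: j(9)→9·(9−11)≡8=i; v(21)→9·(21−11)≡12=m; e(4)→9·(4−11)≡15=p; k(10)→9·(10−11)≡17=r; b(1)→9·(1−11)≡14=o; w(22)→9·(22−11)≡21=v; x(23)→9·(23−11)≡4=e (all mod 26).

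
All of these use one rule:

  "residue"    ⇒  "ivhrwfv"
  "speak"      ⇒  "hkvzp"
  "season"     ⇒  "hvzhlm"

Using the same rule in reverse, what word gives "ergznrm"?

Letters are reflected about the middle of the alphabet (position → 25−position): Atbash.
Reversing it on ergznrm: e↔v, r↔i, g↔t, z↔a, n↔m, r↔i, m↔n.

vitamin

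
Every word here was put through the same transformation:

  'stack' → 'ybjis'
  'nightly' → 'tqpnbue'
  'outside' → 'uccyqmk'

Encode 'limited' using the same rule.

Shifts by position in stack: pos 0: s→y (+6), pos 1: t→b (+8), pos 2: a→j (+9), pos 3: c→i (+6), pos 4: k→s (+8) — repeating every 3. A repeating key of period 3 is used — shifts +6, +8, +9 over and over.
On limited: l+6=r, i+8=q, m+9=v, i+6=o, t+8=b, e+9=n, d+6=j.

rqvobnj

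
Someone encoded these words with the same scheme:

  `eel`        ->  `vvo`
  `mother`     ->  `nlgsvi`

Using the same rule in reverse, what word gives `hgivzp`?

Each pair mirrors across the alphabet (e↔v, e↔v, l↔o): positions sum to 25. Letters are reflected about the middle of the alphabet (position → 25−position): Atbash.
Undoing it on hgivzp: h↔s, g↔t, i↔r, v↔e, z↔a, p↔k.

streak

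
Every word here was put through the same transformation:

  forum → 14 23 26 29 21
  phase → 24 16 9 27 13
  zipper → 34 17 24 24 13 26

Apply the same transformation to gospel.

f is letter #6 and maps to 14: an offset of 8. Each letter is replaced by its alphabet position (a=1..z=26) + 8.
For gospel: g=7→15, o=15→23, s=19→27, p=16→24, e=5→13, l=12→20.

15 23 27 24 13 20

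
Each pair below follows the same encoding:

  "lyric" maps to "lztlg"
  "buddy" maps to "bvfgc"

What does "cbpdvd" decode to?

In lyric: l→l is +0, y→z is +1, r→t is +2, i→l is +3 — the shift increases by 1 each position. The shift increases by 1 at each position, starting from +0: 0, 1, 2, ….
Reversing it on cbpdvd: c−0=c, b−1=a, p−2=n, d−3=a, v−4=r, d−5=y.

canary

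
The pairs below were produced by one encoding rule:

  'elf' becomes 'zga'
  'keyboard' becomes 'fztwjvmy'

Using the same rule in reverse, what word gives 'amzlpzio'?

frequent

This is a Caesar cipher with shift 21.
Undoing it on amzlpzio: a−21=f, m−21=r, z−21=e, l−21=q, p−21=u, z−21=e, i−21=n, o−21=t.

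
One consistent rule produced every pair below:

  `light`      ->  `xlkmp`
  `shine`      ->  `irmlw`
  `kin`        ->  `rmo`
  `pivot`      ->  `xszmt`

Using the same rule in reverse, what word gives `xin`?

jet

The output letters match the input read backwards, each shifted +4: light reversed is thgil. The word is reversed, then every letter is shifted forward by 4.
Undoing it on xin: shift back: x−4=t, i−4=e, n−4=j → tej; then reverse → jet.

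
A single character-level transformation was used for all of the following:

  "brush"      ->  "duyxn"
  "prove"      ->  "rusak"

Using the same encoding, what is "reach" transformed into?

thehn

Each letter shifts forward by (position + 2), i.e. 2, 3, 4, … — the shift grows by one for each successive letter.
Applying it to reach: r+2=t, e+3=h, a+4=e, c+5=h, h+6=n.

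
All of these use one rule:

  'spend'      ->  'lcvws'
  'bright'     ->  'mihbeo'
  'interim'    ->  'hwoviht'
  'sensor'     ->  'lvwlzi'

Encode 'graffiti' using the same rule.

bijyyhoh

s(18)→l(11) and p(15)→c(2) fit y≡3x+9 (mod 26); the inverse of 3 mod 26 is 9. Each letter's alphabet position (a=0..z=25) is mapped through 3·x+9 mod 26 — an affine cipher.
Applying it to graffiti: g(6)→3·6+9≡1=b; r(17)→3·17+9≡8=i; a(0)→3·0+9≡9=j; f(5)→3·5+9≡24=y; f(5)→3·5+9≡24=y; i(8)→3·8+9≡7=h; t(19)→3·19+9≡14=o; i(8)→3·8+9≡7=h (all mod 26).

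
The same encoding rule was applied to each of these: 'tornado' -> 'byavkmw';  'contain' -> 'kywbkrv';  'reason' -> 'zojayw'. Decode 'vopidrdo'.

negative

Shifts by position in tornado: pos 0: t→b (+8), pos 1: o→y (+10), pos 2: r→a (+9), pos 3: n→v (+8), pos 4: a→k (+10), pos 5: d→m (+9) — repeating every 3. The shifts repeat in a cycle of length 3: positions 0,1,… shift by +8, +10, +9, then the pattern repeats.
Reversing it on vopidrdo: v−8=n, o−10=e, p−9=g, i−8=a, d−10=t, r−9=i, d−8=v, o−10=e.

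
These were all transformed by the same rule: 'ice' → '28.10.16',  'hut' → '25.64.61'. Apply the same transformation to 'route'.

55.46.64.61.16

i(#9)→28 and c(#3)→10: differences scale by 3, so n = 3·pos + 1. The formula is n = 3×(alphabet index, a=1) + 1.
Applying it to route: r=18→55, o=15→46, u=21→64, t=20→61, e=5→16.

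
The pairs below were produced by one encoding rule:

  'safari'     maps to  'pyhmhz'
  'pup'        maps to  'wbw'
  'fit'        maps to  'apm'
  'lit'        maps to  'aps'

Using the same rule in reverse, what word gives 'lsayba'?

The output letters match the input read backwards, each shifted +7: safari reversed is irafas. Read the word backwards and shift each letter +7.
Decoding lsayba: shift back: l−7=e, s−7=l, a−7=t, y−7=r, b−7=u, a−7=t → eltrut; then reverse → turtle.

turtle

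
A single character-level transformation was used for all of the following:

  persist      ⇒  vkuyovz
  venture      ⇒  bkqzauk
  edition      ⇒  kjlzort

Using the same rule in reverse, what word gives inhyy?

Shifts by position in persist: pos 0: p→v (+6), pos 1: e→k (+6), pos 2: r→u (+3), pos 3: s→y (+6), pos 4: i→o (+6), pos 5: s→v (+3) — repeating every 3. It's a Vigenère-style cipher with numeric key [6,6,3]: position i shifts by key[i mod 3].
Undoing it on inhyy: i−6=c, n−6=h, h−3=e, y−6=s, y−6=s.

chess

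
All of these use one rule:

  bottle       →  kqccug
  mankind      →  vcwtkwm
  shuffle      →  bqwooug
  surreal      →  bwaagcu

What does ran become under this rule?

Vowels shift forward by 2 and consonants shift forward by 9.
Applying it to ran: r(cons)+9=a, a(vowel)+2=c, n(cons)+9=w.

acw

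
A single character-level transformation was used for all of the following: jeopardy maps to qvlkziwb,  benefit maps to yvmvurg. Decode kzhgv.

paste

Each pair mirrors across the alphabet (j↔q, e↔v, o↔l): positions sum to 25. Each letter is replaced by its mirror in the alphabet: a↔z, b↔y, c↔x, and so on (the Atbash cipher).
Reversing it on kzhgv: k↔p, z↔a, h↔s, g↔t, v↔e.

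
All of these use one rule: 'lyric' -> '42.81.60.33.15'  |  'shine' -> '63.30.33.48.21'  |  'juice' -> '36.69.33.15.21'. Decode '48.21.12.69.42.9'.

nebula

l(#12)→42 and y(#25)→81: differences scale by 3, so n = 3·pos + 6. The formula is n = 3×(alphabet index, a=1) + 6.
Undoing it on 48.21.12.69.42.9: 48→(48−6)÷3=14=n, 21→(21−6)÷3=5=e, 12→(12−6)÷3=2=b, 69→(69−6)÷3=21=u, 42→(42−6)÷3=12=l, 9→(9−6)÷3=1=a.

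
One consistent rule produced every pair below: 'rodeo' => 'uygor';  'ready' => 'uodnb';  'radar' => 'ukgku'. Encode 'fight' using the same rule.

isjrw

A repeating key of period 2 is used — shifts +3, +10 over and over.
On fight: f+3=i, i+10=s, g+3=j, h+10=r, t+3=w.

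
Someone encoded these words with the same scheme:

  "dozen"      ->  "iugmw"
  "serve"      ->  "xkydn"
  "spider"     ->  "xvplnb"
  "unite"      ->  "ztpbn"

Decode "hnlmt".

cheek

In dozen: d→i is +5, o→u is +6, z→g is +7, e→m is +8 — the shift increases by 1 each position. Each letter shifts forward by (position + 5), i.e. 5, 6, 7, … — the shift grows by one for each successive letter.
Undoing it on hnlmt: h−5=c, n−6=h, l−7=e, m−8=e, t−9=k.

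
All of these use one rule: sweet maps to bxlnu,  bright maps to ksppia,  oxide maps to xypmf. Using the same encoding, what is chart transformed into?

Shifts by position in sweet: pos 0: s→b (+9), pos 1: w→x (+1), pos 2: e→l (+7), pos 3: e→n (+9), pos 4: t→u (+1) — repeating every 3. A repeating key of period 3 is used — shifts +9, +1, +7 over and over.
On chart: c+9=l, h+1=i, a+7=h, r+9=a, t+1=u.

lihau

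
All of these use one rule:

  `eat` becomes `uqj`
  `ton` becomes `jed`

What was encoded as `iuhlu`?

serve

Compare letters: e→u is +16, a→q is +16, t→j is +16 — a constant shift. This is a Caesar cipher with shift 16.
Undoing it on iuhlu: i−16=s, u−16=e, h−16=r, l−16=v, u−16=e.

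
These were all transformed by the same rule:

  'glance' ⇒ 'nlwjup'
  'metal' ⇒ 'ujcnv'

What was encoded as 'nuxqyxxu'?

Read the word backwards and shift each letter +9.
Decoding nuxqyxxu: shift back: n−9=e, u−9=l, x−9=o, q−9=h, y−9=p, x−9=o, x−9=o, u−9=l → elohpool; then reverse → loophole.

loophole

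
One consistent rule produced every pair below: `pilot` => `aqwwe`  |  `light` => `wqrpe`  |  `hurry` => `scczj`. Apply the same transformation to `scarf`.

Shifts by position in pilot: pos 0: p→a (+11), pos 1: i→q (+8), pos 2: l→w (+11), pos 3: o→w (+8) — repeating every 2. It's a Vigenère-style cipher with numeric key [11,8]: position i shifts by key[i mod 2].
Applying it to scarf: s+11=d, c+8=k, a+11=l, r+8=z, f+11=q.

dklzq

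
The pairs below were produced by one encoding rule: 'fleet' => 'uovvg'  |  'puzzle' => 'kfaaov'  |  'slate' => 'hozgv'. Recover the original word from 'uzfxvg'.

faucet

Each pair mirrors across the alphabet (f↔u, l↔o, e↔v): positions sum to 25. Each letter is replaced by its mirror in the alphabet: a↔z, b↔y, c↔x, and so on (the Atbash cipher).
Decoding uzfxvg: u↔f, z↔a, f↔u, x↔c, v↔e, g↔t.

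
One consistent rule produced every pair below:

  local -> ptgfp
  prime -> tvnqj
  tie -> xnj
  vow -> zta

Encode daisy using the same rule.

hfnwc

The shift depends on letter class: consonant l→p is +4, but vowel o→t is +5. The rule splits by letter class: vowels +5, consonants +4.
Applying it to daisy: d(cons)+4=h, a(vowel)+5=f, i(vowel)+5=n, s(cons)+4=w, y(cons)+4=c.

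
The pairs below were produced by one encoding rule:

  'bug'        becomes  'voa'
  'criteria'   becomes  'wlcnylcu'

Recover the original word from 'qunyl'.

Compare letters: b→v is +20, u→o is +20, g→a is +20 — a constant shift. Each letter is shifted forward by 20 in the alphabet (a Caesar shift of +20).
Reversing it on qunyl: q−20=w, u−20=a, n−20=t, y−20=e, l−20=r.

water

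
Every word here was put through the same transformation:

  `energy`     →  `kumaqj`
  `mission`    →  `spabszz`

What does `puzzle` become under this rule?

vbhivp

In energy: e→k is +6, n→u is +7, e→m is +8, r→a is +9 — the shift increases by 1 each position. Letter i (0-indexed) is shifted by i+6, so successive shifts are 6, 7, 8, ….
Applying it to puzzle: p+6=v, u+7=b, z+8=h, z+9=i, l+10=v, e+11=p.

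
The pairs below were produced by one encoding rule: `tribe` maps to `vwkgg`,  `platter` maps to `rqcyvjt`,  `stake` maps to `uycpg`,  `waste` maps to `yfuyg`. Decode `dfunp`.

basin

Shifts by position in tribe: pos 0: t→v (+2), pos 1: r→w (+5), pos 2: i→k (+2), pos 3: b→g (+5) — repeating every 2. A repeating key of period 2 is used — shifts +2, +5 over and over.
Reversing it on dfunp: d−2=b, f−5=a, u−2=s, n−5=i, p−2=n.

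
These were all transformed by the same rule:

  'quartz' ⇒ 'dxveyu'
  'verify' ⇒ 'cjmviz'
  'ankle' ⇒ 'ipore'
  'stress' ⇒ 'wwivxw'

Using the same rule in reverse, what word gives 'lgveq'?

The output letters match the input read backwards, each shifted +4: quartz reversed is ztrauq. Read the word backwards and shift each letter +4.
Decoding lgveq: shift back: l−4=h, g−4=c, v−4=r, e−4=a, q−4=m → hcram; then reverse → march.

march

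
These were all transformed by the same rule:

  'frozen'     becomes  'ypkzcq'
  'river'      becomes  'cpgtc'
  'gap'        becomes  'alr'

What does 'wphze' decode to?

towel

Two steps: reverse the string, then apply a Caesar shift of +11.
Undoing it on wphze: shift back: w−11=l, p−11=e, h−11=w, z−11=o, e−11=t → lewot; then reverse → towel.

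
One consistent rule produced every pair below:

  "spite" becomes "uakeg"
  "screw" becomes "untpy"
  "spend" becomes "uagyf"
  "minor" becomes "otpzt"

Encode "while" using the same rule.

Shifts by position in spite: pos 0: s→u (+2), pos 1: p→a (+11), pos 2: i→k (+2), pos 3: t→e (+11) — repeating every 2. It's a Vigenère-style cipher with numeric key [2,11]: position i shifts by key[i mod 2].
Applying it to while: w+2=y, h+11=s, i+2=k, l+11=w, e+2=g.

yskwg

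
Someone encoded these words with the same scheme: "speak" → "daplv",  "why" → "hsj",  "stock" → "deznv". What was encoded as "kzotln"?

zodiac

Compare letters: s→d is +11, p→a is +11, e→p is +11 — a constant shift. It's a constant shift of +11 (ROT11).
Undoing it on kzotln: k−11=z, z−11=o, o−11=d, t−11=i, l−11=a, n−11=c.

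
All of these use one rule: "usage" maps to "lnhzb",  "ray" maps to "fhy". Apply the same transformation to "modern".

uylkvt

The output letters match the input read backwards, each shifted +7: usage reversed is egasu. Two steps: reverse the string, then apply a Caesar shift of +7.
For modern: reverse → nredom; then shift: n+7=u, r+7=y, e+7=l, d+7=k, o+7=v, m+7=t.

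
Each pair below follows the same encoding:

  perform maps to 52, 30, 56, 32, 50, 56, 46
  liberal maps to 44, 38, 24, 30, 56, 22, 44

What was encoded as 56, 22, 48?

p(#16)→52 and e(#5)→30: differences scale by 2, so n = 2·pos + 20. The formula is n = 2×(alphabet index, a=1) + 20.
Reversing it on 56, 22, 48: 56→(56−20)÷2=18=r, 22→(22−20)÷2=1=a, 48→(48−20)÷2=14=n.

ran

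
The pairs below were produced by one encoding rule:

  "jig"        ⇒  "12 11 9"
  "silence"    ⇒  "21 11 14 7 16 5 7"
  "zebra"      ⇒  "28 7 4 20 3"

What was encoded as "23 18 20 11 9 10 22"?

upright

Each letter is replaced by its alphabet position (a=1..z=26) + 2.
Decoding 23 18 20 11 9 10 22: 23→(23−2)÷1=21=u, 18→(18−2)÷1=16=p, 20→(20−2)÷1=18=r, 11→(11−2)÷1=9=i, 9→(9−2)÷1=7=g, 10→(10−2)÷1=8=h, 22→(22−2)÷1=20=t.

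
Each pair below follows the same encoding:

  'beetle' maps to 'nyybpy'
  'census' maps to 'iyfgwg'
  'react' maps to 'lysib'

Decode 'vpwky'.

b(1)→n(13) and e(4)→y(24) fit y≡21x+18 (mod 26); the inverse of 21 mod 26 is 5. This is an affine cipher: with a=0,…,z=25, each position x becomes (21x+18) mod 26.
Reversing it on vpwky: v(21)→5·(21−18)≡15=p; p(15)→5·(15−18)≡11=l; w(22)→5·(22−18)≡20=u; k(10)→5·(10−18)≡12=m; y(24)→5·(24−18)≡4=e (all mod 26).

plume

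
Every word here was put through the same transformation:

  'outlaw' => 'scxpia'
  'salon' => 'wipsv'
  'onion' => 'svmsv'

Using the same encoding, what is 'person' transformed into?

Shifts by position in outlaw: pos 0: o→s (+4), pos 1: u→c (+8), pos 2: t→x (+4), pos 3: l→p (+4), pos 4: a→i (+8), pos 5: w→a (+4) — repeating every 3. It's a Vigenère-style cipher with numeric key [4,8,4]: position i shifts by key[i mod 3].
Applying it to person: p+4=t, e+8=m, r+4=v, s+4=w, o+8=w, n+4=r.

tmvwwr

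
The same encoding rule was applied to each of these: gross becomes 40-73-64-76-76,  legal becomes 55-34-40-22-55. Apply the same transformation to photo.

g(#7)→40 and r(#18)→73: differences scale by 3, so n = 3·pos + 19. With a=1..z=26, the number is 3·pos + 19.
For photo: p=16→67, h=8→43, o=15→64, t=20→79, o=15→64.

67-43-64-79-64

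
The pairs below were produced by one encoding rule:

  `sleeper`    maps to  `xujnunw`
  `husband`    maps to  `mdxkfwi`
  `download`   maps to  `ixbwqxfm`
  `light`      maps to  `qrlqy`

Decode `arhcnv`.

victim

Shifts by position in sleeper: pos 0: s→x (+5), pos 1: l→u (+9), pos 2: e→j (+5), pos 3: e→n (+9) — repeating every 2. A repeating key of period 2 is used — shifts +5, +9 over and over.
Decoding arhcnv: a−5=v, r−9=i, h−5=c, c−9=t, n−5=i, v−9=m.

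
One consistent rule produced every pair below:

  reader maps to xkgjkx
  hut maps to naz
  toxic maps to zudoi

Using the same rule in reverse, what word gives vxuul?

Each letter is shifted forward by 6 in the alphabet (a Caesar shift of +6).
Decoding vxuul: v−6=p, x−6=r, u−6=o, u−6=o, l−6=f.

proof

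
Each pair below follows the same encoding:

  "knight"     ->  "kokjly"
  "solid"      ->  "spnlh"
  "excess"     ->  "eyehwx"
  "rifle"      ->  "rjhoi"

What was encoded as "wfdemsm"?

webbing

In knight: k→k is +0, n→o is +1, i→k is +2, g→j is +3 — the shift increases by 1 each position. The shift increases by 1 at each position, starting from +0: 0, 1, 2, ….
Reversing it on wfdemsm: w−0=w, f−1=e, d−2=b, e−3=b, m−4=i, s−5=n, m−6=g.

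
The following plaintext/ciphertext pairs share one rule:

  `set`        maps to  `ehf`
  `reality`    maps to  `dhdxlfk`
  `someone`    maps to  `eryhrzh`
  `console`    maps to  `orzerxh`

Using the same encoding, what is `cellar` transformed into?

ohxxdd

The shift depends on letter class: consonant s→e is +12, but vowel e→h is +3. Two shifts are in play — +3 for a/e/i/o/u, +12 for every other letter.
Applying it to cellar: c(cons)+12=o, e(vowel)+3=h, l(cons)+12=x, l(cons)+12=x, a(vowel)+3=d, r(cons)+12=d.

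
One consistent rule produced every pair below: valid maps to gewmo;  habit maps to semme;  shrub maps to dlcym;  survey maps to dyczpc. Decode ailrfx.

The shifts repeat in a cycle of length 2: positions 0,1,… shift by +11, +4, then the pattern repeats.
Decoding ailrfx: a−11=p, i−4=e, l−11=a, r−4=n, f−11=u, x−4=t.

peanut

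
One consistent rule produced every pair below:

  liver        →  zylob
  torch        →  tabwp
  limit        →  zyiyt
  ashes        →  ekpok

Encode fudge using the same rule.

l(11)→z(25) and i(8)→y(24) fit y≡9x+4 (mod 26); the inverse of 9 mod 26 is 3. Each letter's alphabet position (a=0..z=25) is mapped through 9·x+4 mod 26 — an affine cipher.
For fudge: f(5)→9·5+4≡23=x; u(20)→9·20+4≡2=c; d(3)→9·3+4≡5=f; g(6)→9·6+4≡6=g; e(4)→9·4+4≡14=o (all mod 26).

xcfgo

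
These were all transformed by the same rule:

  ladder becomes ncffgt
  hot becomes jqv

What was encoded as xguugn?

vessel

It's a constant shift of +2 (ROT2).
Reversing it on xguugn: x−2=v, g−2=e, u−2=s, u−2=s, g−2=e, n−2=l.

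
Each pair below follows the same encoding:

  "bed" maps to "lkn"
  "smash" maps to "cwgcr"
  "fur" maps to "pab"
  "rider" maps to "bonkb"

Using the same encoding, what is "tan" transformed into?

dgx

The shift depends on letter class: consonant b→l is +10, but vowel e→k is +6. Vowels shift forward by 6 and consonants shift forward by 10.
Applying it to tan: t(cons)+10=d, a(vowel)+6=g, n(cons)+10=x.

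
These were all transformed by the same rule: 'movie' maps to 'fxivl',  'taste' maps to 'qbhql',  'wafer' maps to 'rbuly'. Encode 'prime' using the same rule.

m(12)→f(5) and o(14)→x(23) fit y≡9x+1 (mod 26); the inverse of 9 mod 26 is 3. Treating letters as 0–25, the rule is x ↦ 9x + 1 (mod 26).
On prime: p(15)→9·15+1≡6=g; r(17)→9·17+1≡24=y; i(8)→9·8+1≡21=v; m(12)→9·12+1≡5=f; e(4)→9·4+1≡11=l (all mod 26).

gyvfl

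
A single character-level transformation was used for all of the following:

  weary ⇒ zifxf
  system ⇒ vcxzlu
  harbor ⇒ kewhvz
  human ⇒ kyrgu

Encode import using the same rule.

lquuyb

In weary: w→z is +3, e→i is +4, a→f is +5, r→x is +6 — the shift increases by 1 each position. Each letter shifts forward by (position + 3), i.e. 3, 4, 5, … — the shift grows by one for each successive letter.
For import: i+3=l, m+4=q, p+5=u, o+6=u, r+7=y, t+8=b.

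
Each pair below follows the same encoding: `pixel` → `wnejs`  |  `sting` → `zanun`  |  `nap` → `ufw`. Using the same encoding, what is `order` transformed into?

tykjy

The shift depends on letter class: consonant p→w is +7, but vowel i→n is +5. The rule splits by letter class: vowels +5, consonants +7.
Applying it to order: o(vowel)+5=t, r(cons)+7=y, d(cons)+7=k, e(vowel)+5=j, r(cons)+7=y.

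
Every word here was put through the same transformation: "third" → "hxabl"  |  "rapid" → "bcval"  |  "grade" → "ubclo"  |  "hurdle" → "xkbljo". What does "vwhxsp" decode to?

t(19)→h(7) and h(7)→x(23) fit y≡3x+2 (mod 26); the inverse of 3 mod 26 is 9. Treating letters as 0–25, the rule is x ↦ 3x + 2 (mod 26).
Reversing it on vwhxsp: v(21)→9·(21−2)≡15=p; w(22)→9·(22−2)≡24=y; h(7)→9·(7−2)≡19=t; x(23)→9·(23−2)≡7=h; s(18)→9·(18−2)≡14=o; p(15)→9·(15−2)≡13=n (all mod 26).

python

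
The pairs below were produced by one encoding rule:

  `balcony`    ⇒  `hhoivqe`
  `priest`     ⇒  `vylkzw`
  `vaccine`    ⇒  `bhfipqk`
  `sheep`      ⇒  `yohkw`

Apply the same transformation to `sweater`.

ydhgahx

The shifts repeat in a cycle of length 3: positions 0,1,… shift by +6, +7, +3, then the pattern repeats.
Applying it to sweater: s+6=y, w+7=d, e+3=h, a+6=g, t+7=a, e+3=h, r+6=x.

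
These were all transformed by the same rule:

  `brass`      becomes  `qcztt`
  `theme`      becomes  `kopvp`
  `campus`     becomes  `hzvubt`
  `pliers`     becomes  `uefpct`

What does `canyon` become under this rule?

hzmrdm

Treating letters as 0–25, the rule is x ↦ 17x + 25 (mod 26).
For canyon: c(2)→17·2+25≡7=h; a(0)→17·0+25≡25=z; n(13)→17·13+25≡12=m; y(24)→17·24+25≡17=r; o(14)→17·14+25≡3=d; n(13)→17·13+25≡12=m (all mod 26).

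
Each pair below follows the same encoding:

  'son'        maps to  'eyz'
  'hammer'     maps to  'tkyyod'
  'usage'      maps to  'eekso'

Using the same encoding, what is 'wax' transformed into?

Vowels shift forward by 10 and consonants shift forward by 12.
For wax: w(cons)+12=i, a(vowel)+10=k, x(cons)+12=j.

ikj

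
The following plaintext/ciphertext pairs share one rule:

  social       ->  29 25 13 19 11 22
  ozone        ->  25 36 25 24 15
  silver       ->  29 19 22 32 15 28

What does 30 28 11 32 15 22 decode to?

Letters become their 1-based position plus 10 (so a→11, b→12, …).
Decoding 30 28 11 32 15 22: 30→(30−10)÷1=20=t, 28→(28−10)÷1=18=r, 11→(11−10)÷1=1=a, 32→(32−10)÷1=22=v, 15→(15−10)÷1=5=e, 22→(22−10)÷1=12=l.

travel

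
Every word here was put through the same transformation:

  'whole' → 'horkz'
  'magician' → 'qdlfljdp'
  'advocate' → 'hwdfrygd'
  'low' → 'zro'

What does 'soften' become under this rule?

qhwirv

The output letters match the input read backwards, each shifted +3: whole reversed is elohw. The word is reversed, then every letter is shifted forward by 3.
On soften: reverse → netfos; then shift: n+3=q, e+3=h, t+3=w, f+3=i, o+3=r, s+3=v.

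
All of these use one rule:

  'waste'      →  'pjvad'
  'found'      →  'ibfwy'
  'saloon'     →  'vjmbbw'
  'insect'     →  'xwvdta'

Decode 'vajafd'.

w(22)→p(15) and a(0)→j(9) fit y≡5x+9 (mod 26); the inverse of 5 mod 26 is 21. This is an affine cipher: with a=0,…,z=25, each position x becomes (5x+9) mod 26.
Reversing it on vajafd: v(21)→21·(21−9)≡18=s; a(0)→21·(0−9)≡19=t; j(9)→21·(9−9)≡0=a; a(0)→21·(0−9)≡19=t; f(5)→21·(5−9)≡20=u; d(3)→21·(3−9)≡4=e (all mod 26).

statue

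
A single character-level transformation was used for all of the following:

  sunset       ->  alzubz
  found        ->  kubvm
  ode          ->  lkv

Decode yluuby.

Two steps: reverse the string, then apply a Caesar shift of +7.
Decoding yluuby: shift back: y−7=r, l−7=e, u−7=n, u−7=n, b−7=u, y−7=r → rennur; then reverse → runner.

runner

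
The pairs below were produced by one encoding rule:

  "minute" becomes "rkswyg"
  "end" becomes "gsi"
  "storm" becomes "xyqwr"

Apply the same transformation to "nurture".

swwywwg

Two shifts are in play — +2 for a/e/i/o/u, +5 for every other letter.
On nurture: n(cons)+5=s, u(vowel)+2=w, r(cons)+5=w, t(cons)+5=y, u(vowel)+2=w, r(cons)+5=w, e(vowel)+2=g.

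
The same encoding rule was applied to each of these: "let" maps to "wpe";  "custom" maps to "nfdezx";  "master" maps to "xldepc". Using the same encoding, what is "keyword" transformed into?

vpjhzco

Compare letters: l→w is +11, e→p is +11, t→e is +11 — a constant shift. Every letter moves 11 places later in the alphabet, wrapping around z→a.
Applying it to keyword: k+11=v, e+11=p, y+11=j, w+11=h, o+11=z, r+11=c, d+11=o.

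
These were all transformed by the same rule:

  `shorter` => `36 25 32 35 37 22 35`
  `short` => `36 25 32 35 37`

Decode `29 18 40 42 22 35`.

s is letter #19 and maps to 36: an offset of 17. The number is (letter's place in the alphabet, a=1) + 17.
Undoing it on 29 18 40 42 22 35: 29→(29−17)÷1=12=l, 18→(18−17)÷1=1=a, 40→(40−17)÷1=23=w, 42→(42−17)÷1=25=y, 22→(22−17)÷1=5=e, 35→(35−17)÷1=18=r.

lawyer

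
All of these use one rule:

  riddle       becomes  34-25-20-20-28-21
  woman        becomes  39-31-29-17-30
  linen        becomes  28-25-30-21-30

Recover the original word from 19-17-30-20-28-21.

Letters become their 1-based position plus 16 (so a→17, b→18, …).
Undoing it on 19-17-30-20-28-21: 19→(19−16)÷1=3=c, 17→(17−16)÷1=1=a, 30→(30−16)÷1=14=n, 20→(20−16)÷1=4=d, 28→(28−16)÷1=12=l, 21→(21−16)÷1=5=e.

candle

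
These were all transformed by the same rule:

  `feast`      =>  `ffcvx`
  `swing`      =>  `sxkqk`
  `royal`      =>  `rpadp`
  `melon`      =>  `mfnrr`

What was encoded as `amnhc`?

alley

Each letter shifts forward by its position index (0, 1, 2, …) — the shift grows by one for each successive letter.
Decoding amnhc: a−0=a, m−1=l, n−2=l, h−3=e, c−4=y.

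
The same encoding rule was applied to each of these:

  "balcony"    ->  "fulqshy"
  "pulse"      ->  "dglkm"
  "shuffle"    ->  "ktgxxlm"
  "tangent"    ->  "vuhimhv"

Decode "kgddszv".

support

b(1)→f(5) and a(0)→u(20) fit y≡11x+20 (mod 26); the inverse of 11 mod 26 is 19. This is an affine cipher: with a=0,…,z=25, each position x becomes (11x+20) mod 26.
Undoing it on kgddszv: k(10)→19·(10−20)≡18=s; g(6)→19·(6−20)≡20=u; d(3)→19·(3−20)≡15=p; d(3)→19·(3−20)≡15=p; s(18)→19·(18−20)≡14=o; z(25)→19·(25−20)≡17=r; v(21)→19·(21−20)≡19=t (all mod 26).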